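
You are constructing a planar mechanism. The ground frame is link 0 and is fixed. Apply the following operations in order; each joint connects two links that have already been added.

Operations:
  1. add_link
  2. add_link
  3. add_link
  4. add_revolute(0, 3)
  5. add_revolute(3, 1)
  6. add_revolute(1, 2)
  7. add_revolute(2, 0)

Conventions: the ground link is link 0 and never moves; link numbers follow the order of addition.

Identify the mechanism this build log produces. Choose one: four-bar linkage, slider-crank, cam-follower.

links: 4 (incl. ground); joints: 4 revolute, 0 prismatic, 0 higher (cam) pair, forming one closed loop
4 links in a single 4R loop → four-bar linkage

four-bar linkage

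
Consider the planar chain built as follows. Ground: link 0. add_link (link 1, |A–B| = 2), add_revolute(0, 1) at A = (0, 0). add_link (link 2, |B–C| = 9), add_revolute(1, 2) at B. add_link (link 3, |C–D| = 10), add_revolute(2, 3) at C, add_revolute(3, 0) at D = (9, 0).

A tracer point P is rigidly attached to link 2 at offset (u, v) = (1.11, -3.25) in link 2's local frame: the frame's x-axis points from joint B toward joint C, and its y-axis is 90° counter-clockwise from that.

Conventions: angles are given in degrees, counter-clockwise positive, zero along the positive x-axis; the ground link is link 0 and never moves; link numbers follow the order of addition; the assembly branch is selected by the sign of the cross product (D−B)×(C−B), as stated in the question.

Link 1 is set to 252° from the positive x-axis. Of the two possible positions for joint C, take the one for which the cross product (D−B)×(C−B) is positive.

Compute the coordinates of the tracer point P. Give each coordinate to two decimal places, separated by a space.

A=(0,0), D=(9.00,0)
B = A + 2.00·(cos252°, sin252°) = (-0.6180, -1.9021)
|BD| = 9.8043
circle(B,9.00) ∩ circle(D,10.00): a=3.9332, h=8.0951
  candidates: C₊=(1.6699,6.8022) cross=79.367; C₋=(4.8109,-9.0803) cross=-79.367
  branch + wants cross > 0 → take C=(1.6699,6.8022) (cross=79.367)
ex = (C−B)/|BC| = (0.2542,0.9671); ey = (-0.9671,0.2542)
P = B + 1.11·ex + -3.25·ey = (2.8074,-1.6548)

2.81 -1.65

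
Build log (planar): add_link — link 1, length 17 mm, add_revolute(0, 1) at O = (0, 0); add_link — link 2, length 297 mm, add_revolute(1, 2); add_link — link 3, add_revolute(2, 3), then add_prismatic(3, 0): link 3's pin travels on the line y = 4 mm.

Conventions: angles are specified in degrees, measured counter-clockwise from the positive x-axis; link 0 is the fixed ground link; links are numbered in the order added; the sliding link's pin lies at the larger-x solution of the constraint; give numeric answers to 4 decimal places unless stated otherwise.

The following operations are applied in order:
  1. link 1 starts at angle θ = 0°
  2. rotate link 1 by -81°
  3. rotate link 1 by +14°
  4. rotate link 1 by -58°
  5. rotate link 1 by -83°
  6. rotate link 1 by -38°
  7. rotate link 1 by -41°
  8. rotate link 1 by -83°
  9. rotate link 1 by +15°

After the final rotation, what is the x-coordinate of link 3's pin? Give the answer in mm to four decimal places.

geometry: r = 17 mm, L = 297 mm, e = 4 mm; θ starts at 0°
rotate link 1 by -81°: θ ← 0° -81° = -81°
rotate link 1 by +14°: θ ← -81° +14° = -67°
rotate link 1 by -58°: θ ← -67° -58° = -125°
rotate link 1 by -83°: θ ← -125° -83° = -208°
rotate link 1 by -38°: θ ← -208° -38° = -246°
rotate link 1 by -41°: θ ← -246° -41° = -287°
rotate link 1 by -83°: θ ← -287° -83° = -370°
rotate link 1 by +15°: θ ← -370° +15° = -355°
crank pin P = (r cos θ, r sin θ) = (16.935310, 1.481648)
h = r sin θ − e = 1.481648 − 4 = -2.518352
x = r cos θ + √(L² − h²) = 16.935310 + 296.989323 = 313.924633

313.9246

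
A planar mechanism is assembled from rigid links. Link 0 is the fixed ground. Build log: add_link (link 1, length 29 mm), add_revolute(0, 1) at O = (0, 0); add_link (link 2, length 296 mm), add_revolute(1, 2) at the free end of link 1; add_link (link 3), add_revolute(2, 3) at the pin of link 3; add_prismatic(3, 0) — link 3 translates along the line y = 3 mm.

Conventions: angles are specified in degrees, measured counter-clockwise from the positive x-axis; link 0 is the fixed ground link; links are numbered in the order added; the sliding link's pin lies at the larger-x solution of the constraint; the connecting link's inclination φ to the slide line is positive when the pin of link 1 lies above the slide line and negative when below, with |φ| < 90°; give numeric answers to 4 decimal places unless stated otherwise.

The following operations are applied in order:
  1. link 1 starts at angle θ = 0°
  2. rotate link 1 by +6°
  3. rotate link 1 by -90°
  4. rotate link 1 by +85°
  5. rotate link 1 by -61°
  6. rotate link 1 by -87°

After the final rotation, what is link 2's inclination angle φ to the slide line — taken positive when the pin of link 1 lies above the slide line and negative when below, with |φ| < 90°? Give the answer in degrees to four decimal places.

geometry: r = 29 mm, L = 296 mm, e = 3 mm; θ starts at 0°
rotate link 1 by +6°: θ ← 0° +6° = 6°
rotate link 1 by -90°: θ ← 6° -90° = -84°
rotate link 1 by +85°: θ ← -84° +85° = 1°
rotate link 1 by -61°: θ ← 1° -61° = -60°
rotate link 1 by -87°: θ ← -60° -87° = -147°
h = r sin θ − e = -15.794532 − 3 = -18.794532
sin φ = h / L = -18.794532 / 296 = -0.06349504
φ = arcsin(-0.06349504) = -3.640447°

-3.6404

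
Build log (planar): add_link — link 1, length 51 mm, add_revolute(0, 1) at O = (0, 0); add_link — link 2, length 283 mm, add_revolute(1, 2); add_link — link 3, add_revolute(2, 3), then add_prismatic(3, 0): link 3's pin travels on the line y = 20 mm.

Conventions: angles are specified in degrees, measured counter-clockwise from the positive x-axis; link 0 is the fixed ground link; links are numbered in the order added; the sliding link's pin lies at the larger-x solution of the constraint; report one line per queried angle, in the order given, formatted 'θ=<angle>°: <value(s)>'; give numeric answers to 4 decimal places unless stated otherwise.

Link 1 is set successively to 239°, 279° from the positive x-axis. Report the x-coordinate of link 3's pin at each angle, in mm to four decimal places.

geometry: r = 51 mm, L = 283 mm, e = 20 mm
θ=239°: crank pin P = (r cos θ, r sin θ) = (-26.266942, -43.715532)
θ=239°: h = r sin θ − e = -43.715532 − 20 = -63.715532
θ=239°: x = r cos θ + √(L² − h²) = -26.266942 + 275.734167 = 249.467225
θ=279°: crank pin P = (r cos θ, r sin θ) = (7.978158, -50.372105)
θ=279°: h = r sin θ − e = -50.372105 − 20 = -70.372105
θ=279°: x = r cos θ + √(L² − h²) = 7.978158 + 274.110866 = 282.089024

θ=239°: 249.4672
θ=279°: 282.0890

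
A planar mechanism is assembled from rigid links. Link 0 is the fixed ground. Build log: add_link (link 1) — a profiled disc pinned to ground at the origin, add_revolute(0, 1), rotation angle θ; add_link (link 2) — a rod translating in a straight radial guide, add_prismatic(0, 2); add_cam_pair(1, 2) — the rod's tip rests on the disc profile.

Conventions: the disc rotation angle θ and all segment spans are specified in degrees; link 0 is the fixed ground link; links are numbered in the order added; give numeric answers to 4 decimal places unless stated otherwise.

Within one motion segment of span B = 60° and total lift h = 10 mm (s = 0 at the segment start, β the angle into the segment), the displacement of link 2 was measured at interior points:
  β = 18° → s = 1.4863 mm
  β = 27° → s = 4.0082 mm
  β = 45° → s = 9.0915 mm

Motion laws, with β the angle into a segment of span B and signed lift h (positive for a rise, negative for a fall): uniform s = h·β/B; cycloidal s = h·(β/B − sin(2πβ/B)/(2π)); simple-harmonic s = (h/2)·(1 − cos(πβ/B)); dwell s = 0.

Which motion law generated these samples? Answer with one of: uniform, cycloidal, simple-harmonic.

candidates at β/B = r: uniform s = h·r (linear in β); cycloidal s = h·(r − sin(2πr)/(2π)); simple-harmonic s = (h/2)(1 − cos(πr))
β=18°: printed 1.4863 | uniform 3.0000, cycloidal 1.4863, simple-harmonic 2.0611
β=27°: printed 4.0082 | uniform 4.5000, cycloidal 4.0082, simple-harmonic 4.2178
β=45°: printed 9.0915 | uniform 7.5000, cycloidal 9.0915, simple-harmonic 8.5355
only one law matches every sample → cycloidal

cycloidal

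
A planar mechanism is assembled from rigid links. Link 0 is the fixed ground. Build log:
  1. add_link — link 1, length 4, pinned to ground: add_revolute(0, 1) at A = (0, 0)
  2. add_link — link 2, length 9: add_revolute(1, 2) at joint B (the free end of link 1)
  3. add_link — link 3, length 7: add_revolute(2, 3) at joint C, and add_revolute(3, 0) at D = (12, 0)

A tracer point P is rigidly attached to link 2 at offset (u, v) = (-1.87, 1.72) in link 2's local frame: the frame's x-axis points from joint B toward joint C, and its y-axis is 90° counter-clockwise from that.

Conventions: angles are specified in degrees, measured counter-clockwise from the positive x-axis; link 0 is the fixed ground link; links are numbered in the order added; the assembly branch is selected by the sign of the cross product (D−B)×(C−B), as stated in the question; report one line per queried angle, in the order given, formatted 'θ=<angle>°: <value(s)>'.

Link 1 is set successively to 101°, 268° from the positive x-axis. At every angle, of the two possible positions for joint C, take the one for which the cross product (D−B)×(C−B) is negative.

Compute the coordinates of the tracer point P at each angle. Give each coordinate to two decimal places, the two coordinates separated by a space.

A=(0,0), D=(12.00,0)
θ=101°: B = A + 4.00·(cos101°, sin101°) = (-0.7632, 3.9265)
θ=101°: |BD| = 13.3536
θ=101°: circle(B,9.00) ∩ circle(D,7.00): a=7.8750, h=4.3572
θ=101°:   candidates: C₊=(8.0448,5.7755) cross=58.184; C₋=(5.4824,-2.5536) cross=-58.184
θ=101°:   branch - wants cross < 0 → take C=(5.4824,-2.5536) (cross=-58.184)
θ=101°: ex = (C−B)/|BC| = (0.6940,-0.7200); ey = (0.7200,0.6940)
θ=101°: P = B + -1.87·ex + 1.72·ey = (-0.8225,6.4665)
θ=268°: B = A + 4.00·(cos268°, sin268°) = (-0.1396, -3.9976)
θ=268°: |BD| = 12.7809
θ=268°: circle(B,9.00) ∩ circle(D,7.00): a=7.6423, h=4.7534
θ=268°:   candidates: C₊=(5.6325,2.9077) cross=60.753; C₋=(8.6060,-6.1222) cross=-60.753
θ=268°:   branch - wants cross < 0 → take C=(8.6060,-6.1222) (cross=-60.753)
θ=268°: ex = (C−B)/|BC| = (0.9717,-0.2361); ey = (0.2361,0.9717)
θ=268°: P = B + -1.87·ex + 1.72·ey = (-1.5507,-1.8847)

θ=101°: -0.82 6.47
θ=268°: -1.55 -1.88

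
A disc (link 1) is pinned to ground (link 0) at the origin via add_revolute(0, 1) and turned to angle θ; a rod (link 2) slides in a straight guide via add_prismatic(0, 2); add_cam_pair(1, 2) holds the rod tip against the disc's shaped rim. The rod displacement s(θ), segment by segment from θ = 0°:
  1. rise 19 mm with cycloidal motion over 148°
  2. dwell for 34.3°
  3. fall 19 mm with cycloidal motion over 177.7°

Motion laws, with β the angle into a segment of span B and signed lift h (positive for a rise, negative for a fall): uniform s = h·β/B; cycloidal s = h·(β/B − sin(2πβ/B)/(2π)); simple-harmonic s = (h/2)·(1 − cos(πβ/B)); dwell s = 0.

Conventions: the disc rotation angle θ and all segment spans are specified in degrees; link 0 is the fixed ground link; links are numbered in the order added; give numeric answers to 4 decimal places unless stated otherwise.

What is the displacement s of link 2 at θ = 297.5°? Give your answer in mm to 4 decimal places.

segment 1 (0° to 148°, cycloidal, h = 19) is passed completely: s = 0.0000 + (19) = 19.0000
segment 2 (148° to 182.3°, dwell): s unchanged at 19.0000
θ = 297.5° falls in segment 3 (182.3° to 360°, cycloidal, h = -19): β = 297.5 − 182.3 = 115.2°, B = 177.7°; Δs = -19·(0.6483 − sin(2π·0.6483)/(2π)) = -14.7445; s = 19.0000 − 14.7445 = 4.2555

4.2555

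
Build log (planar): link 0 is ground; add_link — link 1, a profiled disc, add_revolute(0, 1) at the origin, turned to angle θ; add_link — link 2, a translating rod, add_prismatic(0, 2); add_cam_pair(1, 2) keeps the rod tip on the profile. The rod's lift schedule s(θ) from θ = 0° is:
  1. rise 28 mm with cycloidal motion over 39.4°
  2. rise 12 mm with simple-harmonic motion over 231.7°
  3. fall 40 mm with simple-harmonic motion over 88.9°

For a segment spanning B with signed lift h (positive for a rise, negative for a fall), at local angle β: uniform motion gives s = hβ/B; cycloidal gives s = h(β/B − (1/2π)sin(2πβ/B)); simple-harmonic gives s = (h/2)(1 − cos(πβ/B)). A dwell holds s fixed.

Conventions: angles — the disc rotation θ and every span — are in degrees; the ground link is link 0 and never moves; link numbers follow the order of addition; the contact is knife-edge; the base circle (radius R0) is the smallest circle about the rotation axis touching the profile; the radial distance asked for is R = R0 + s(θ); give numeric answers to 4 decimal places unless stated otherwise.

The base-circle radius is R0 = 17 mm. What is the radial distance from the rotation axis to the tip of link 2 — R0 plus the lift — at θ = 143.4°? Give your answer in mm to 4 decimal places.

seg 1 [0°–39.4°] cycloidal, h=28: full span → s += 28 → s = 28.0000
seg 2 [39.4°–271.1°] simple-harmonic, h=12: θ=143.4° here. β=104, B=231.7. 12/2·(1 − cos(π·0.4489)) = 5.0401 → s = 33.0401
R = R0 + s = 17 + 33.0401 = 50.0401

50.0401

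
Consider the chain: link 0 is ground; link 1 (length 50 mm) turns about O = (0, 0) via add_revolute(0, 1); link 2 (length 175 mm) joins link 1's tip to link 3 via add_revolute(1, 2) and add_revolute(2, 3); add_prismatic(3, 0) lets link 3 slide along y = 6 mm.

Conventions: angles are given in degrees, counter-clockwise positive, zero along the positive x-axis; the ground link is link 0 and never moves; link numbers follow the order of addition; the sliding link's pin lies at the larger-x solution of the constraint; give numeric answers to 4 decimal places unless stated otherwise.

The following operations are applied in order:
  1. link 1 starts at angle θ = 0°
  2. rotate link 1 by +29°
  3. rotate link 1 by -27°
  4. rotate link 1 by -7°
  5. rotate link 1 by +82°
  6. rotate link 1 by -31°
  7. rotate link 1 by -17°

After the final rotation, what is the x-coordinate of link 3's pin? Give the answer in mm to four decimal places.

geometry: r = 50 mm, L = 175 mm, e = 6 mm; θ starts at 0°
rotate link 1 by +29°: θ ← 0° +29° = 29°
rotate link 1 by -27°: θ ← 29° -27° = 2°
rotate link 1 by -7°: θ ← 2° -7° = -5°
rotate link 1 by +82°: θ ← -5° +82° = 77°
rotate link 1 by -31°: θ ← 77° -31° = 46°
rotate link 1 by -17°: θ ← 46° -17° = 29°
crank pin P = (r cos θ, r sin θ) = (43.730985, 24.240481)
h = r sin θ − e = 24.240481 − 6 = 18.240481
x = r cos θ + √(L² − h²) = 43.730985 + 174.046789 = 217.777775

217.7778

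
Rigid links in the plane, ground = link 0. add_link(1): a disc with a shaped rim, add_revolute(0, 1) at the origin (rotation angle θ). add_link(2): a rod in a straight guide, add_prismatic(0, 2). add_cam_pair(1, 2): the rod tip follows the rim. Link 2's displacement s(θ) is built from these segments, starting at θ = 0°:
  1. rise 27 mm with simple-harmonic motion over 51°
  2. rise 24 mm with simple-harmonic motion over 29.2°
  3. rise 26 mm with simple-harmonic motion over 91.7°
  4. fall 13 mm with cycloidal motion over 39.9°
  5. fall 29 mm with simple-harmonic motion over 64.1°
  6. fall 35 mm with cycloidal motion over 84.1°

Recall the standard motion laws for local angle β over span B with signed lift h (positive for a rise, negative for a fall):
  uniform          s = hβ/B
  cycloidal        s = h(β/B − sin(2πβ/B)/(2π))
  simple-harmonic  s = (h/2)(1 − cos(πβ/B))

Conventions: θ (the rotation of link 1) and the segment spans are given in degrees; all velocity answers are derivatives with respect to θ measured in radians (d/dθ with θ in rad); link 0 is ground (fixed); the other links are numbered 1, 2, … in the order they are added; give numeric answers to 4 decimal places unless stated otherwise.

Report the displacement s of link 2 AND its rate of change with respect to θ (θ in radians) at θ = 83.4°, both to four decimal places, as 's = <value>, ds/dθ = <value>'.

segment 1 (0° to 51°, simple-harmonic, h = 27) is passed completely: s = 0.0000 + (27) = 27.0000
segment 2 (51° to 80.2°, simple-harmonic, h = 24) is passed completely: s = 27.0000 + (24) = 51.0000
θ = 83.4° falls in segment 3 (80.2° to 171.9°, simple-harmonic, h = 26): β = 83.4 − 80.2 = 3.2°, B = 91.7°; Δs = 26/2·(1 − cos(π·0.0349)) = 0.0780; s = 51.0000 + 0.0780 = 51.0780
velocity in seg [80.2°–171.9°] (simple-harmonic), θ in radians: β = 3.2° = 0.0559 rad, B = 91.7° = 1.6005 rad; ds/dθ = (πh/(2B)) sin(πβ/B) = (π·26/(2·1.6005)) sin(π·0.0349) = 2.791944 mm/rad

s = 51.0780, ds/dθ = 2.7919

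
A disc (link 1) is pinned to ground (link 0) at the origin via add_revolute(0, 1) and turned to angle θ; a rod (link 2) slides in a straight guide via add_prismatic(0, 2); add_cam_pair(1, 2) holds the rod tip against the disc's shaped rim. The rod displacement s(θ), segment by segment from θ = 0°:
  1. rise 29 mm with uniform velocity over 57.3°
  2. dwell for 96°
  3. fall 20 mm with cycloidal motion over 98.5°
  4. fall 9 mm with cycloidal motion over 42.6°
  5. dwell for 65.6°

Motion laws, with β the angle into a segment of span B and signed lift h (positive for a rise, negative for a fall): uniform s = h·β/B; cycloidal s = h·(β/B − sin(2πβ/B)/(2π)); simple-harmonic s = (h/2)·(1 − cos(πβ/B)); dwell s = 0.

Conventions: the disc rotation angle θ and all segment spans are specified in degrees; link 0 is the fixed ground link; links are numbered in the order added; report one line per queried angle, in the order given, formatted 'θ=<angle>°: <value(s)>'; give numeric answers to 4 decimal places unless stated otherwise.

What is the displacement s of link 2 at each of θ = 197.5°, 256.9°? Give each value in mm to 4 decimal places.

segment 1 (0° to 57.3°, uniform, h = 29) is passed completely: s = 0.0000 + (29) = 29.0000
segment 2 (57.3° to 153.3°, dwell): s unchanged at 29.0000
θ = 197.5° falls in segment 3 (153.3° to 251.8°, cycloidal, h = -20): β = 197.5 − 153.3 = 44.2°, B = 98.5°; Δs = -20·(0.4487 − sin(2π·0.4487)/(2π)) = -7.9669; s = 29.0000 − 7.9669 = 21.0331
segment 3 (153.3° to 251.8°, cycloidal, h = -20) is passed completely: s = 29.0000 + (-20) = 9.0000
θ = 256.9° falls in segment 4 (251.8° to 294.4°, cycloidal, h = -9): β = 256.9 − 251.8 = 5.1°, B = 42.6°; Δs = -9·(0.1197 − sin(2π·0.1197)/(2π)) = -0.0988; s = 9.0000 − 0.0988 = 8.9012

θ=197.5°: 21.0331
θ=256.9°: 8.9012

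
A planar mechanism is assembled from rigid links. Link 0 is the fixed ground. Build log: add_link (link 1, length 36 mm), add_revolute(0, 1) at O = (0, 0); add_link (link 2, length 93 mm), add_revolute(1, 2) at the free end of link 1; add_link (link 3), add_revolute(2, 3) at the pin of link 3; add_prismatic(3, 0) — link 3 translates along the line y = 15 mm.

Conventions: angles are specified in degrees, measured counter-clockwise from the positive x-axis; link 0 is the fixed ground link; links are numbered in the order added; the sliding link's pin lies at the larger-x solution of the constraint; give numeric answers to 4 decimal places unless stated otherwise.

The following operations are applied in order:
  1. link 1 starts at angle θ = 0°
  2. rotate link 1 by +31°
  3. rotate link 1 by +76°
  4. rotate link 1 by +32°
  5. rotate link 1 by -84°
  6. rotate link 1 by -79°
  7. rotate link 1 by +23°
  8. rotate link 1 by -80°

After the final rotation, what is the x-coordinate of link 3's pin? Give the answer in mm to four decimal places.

geometry: r = 36 mm, L = 93 mm, e = 15 mm; θ starts at 0°
rotate link 1 by +31°: θ ← 0° +31° = 31°
rotate link 1 by +76°: θ ← 31° +76° = 107°
rotate link 1 by +32°: θ ← 107° +32° = 139°
rotate link 1 by -84°: θ ← 139° -84° = 55°
rotate link 1 by -79°: θ ← 55° -79° = -24°
rotate link 1 by +23°: θ ← -24° +23° = -1°
rotate link 1 by -80°: θ ← -1° -80° = -81°
crank pin P = (r cos θ, r sin θ) = (5.631641, -35.556780)
h = r sin θ − e = -35.556780 − 15 = -50.556780
x = r cos θ + √(L² − h²) = 5.631641 + 78.057748 = 83.689388

83.6894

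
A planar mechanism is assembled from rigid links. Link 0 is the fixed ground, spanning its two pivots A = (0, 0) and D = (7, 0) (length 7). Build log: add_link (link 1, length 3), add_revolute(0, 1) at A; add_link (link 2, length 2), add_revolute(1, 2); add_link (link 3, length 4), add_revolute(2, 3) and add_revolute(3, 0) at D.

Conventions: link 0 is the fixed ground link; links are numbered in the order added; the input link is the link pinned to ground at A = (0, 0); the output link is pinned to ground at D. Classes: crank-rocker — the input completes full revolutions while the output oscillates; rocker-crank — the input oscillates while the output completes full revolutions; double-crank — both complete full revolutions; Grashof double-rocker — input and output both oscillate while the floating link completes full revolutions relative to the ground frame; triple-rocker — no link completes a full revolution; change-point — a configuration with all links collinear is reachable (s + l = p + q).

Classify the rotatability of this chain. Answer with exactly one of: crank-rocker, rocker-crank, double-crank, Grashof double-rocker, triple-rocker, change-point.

lengths: ground=7, input=3, coupler=2, output=4
sorted: s=2 (shortest), l=7 (longest), p+q=7
s + l = 9 vs p + q = 7
s + l > p + q → non-Grashof → no link fully rotates → triple-rocker

triple-rocker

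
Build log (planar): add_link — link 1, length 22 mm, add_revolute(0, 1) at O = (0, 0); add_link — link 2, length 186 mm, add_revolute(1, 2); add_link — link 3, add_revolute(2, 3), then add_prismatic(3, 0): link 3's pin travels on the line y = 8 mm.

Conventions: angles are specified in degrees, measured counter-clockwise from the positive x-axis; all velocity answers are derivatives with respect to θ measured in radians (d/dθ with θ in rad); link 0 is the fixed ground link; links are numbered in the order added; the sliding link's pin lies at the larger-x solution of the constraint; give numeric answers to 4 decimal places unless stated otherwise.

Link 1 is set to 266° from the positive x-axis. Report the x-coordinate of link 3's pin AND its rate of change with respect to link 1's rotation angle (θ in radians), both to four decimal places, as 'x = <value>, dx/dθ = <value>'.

geometry: r = 22 mm, L = 186 mm, e = 8 mm
crank pin P = (r cos θ, r sin θ) = (-1.534642, -21.946409)
h = r sin θ − e = -21.946409 − 8 = -29.946409
x = r cos θ + √(L² − h²) = -1.534642 + 183.573453 = 182.038810
dx/dθ = −r sin θ − h·r cos θ/√(L² − h²) (θ in radians; h = -29.946409) = 21.696062

x = 182.0388, dx/dθ = 21.6961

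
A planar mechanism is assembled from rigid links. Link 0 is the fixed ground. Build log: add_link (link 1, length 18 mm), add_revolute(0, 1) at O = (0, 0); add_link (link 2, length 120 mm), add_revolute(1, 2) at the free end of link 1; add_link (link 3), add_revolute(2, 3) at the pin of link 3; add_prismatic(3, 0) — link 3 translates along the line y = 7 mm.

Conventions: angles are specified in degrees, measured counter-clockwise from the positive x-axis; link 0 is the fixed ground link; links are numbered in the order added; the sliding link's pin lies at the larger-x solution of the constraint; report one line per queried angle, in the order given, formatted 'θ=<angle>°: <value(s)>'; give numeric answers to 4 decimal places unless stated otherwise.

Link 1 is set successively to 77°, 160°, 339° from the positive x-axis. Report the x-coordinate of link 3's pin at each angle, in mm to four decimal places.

geometry: r = 18 mm, L = 120 mm, e = 7 mm
θ=77°: crank pin P = (r cos θ, r sin θ) = (4.049119, 17.538661)
θ=77°: h = r sin θ − e = 17.538661 − 7 = 10.538661
θ=77°: x = r cos θ + √(L² − h²) = 4.049119 + 119.536340 = 123.585459
θ=160°: crank pin P = (r cos θ, r sin θ) = (-16.914467, 6.156363)
θ=160°: h = r sin θ − e = 6.156363 − 7 = -0.843637
θ=160°: x = r cos θ + √(L² − h²) = -16.914467 + 119.997034 = 103.082567
θ=339°: crank pin P = (r cos θ, r sin θ) = (16.804448, -6.450623)
θ=339°: h = r sin θ − e = -6.450623 − 7 = -13.450623
θ=339°: x = r cos θ + √(L² − h²) = 16.804448 + 119.243787 = 136.048235

θ=77°: 123.5855
θ=160°: 103.0826
θ=339°: 136.0482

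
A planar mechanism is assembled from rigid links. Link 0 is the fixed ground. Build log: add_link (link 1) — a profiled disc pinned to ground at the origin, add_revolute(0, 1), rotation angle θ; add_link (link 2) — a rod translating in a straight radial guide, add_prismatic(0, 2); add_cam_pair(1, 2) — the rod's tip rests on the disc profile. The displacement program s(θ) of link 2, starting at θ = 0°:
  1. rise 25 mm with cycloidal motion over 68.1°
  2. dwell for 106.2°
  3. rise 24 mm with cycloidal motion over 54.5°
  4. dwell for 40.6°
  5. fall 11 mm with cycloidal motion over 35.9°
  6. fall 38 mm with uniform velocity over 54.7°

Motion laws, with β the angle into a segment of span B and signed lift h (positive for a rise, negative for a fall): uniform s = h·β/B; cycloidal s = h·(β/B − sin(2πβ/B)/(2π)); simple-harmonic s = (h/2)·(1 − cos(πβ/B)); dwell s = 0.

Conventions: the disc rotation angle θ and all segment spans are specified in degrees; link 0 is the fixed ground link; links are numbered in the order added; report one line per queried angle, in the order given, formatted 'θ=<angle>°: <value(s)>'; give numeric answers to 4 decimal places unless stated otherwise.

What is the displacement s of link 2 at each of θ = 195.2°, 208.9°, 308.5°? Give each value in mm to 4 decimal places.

seg 1 [0°–68.1°] cycloidal, h=25: full span → s += 25 → s = 25.0000
seg 2 [68.1°–174.3°] dwell: s stays 25.0000
seg 3 [174.3°–228.8°] cycloidal, h=24: θ=195.2° here. β=20.9, B=54.5. 24·(0.3835 − sin(2π·0.3835)/(2π)) = 6.6505 → s = 31.6505
seg 3 [174.3°–228.8°] cycloidal, h=24: θ=208.9° here. β=34.6, B=54.5. 24·(0.6349 − sin(2π·0.6349)/(2π)) = 18.0997 → s = 43.0997
seg 3 [174.3°–228.8°] cycloidal, h=24: full span → s += 24 → s = 49.0000
seg 4 [228.8°–269.4°] dwell: s stays 49.0000
seg 5 [269.4°–305.3°] cycloidal, h=-11: full span → s += -11 → s = 38.0000
seg 6 [305.3°–360°] uniform, h=-38: θ=308.5° here. β=3.2, B=54.7. -38·3.2/54.7 = -2.2230 → s = 35.7770

θ=195.2°: 31.6505
θ=208.9°: 43.0997
θ=308.5°: 35.7770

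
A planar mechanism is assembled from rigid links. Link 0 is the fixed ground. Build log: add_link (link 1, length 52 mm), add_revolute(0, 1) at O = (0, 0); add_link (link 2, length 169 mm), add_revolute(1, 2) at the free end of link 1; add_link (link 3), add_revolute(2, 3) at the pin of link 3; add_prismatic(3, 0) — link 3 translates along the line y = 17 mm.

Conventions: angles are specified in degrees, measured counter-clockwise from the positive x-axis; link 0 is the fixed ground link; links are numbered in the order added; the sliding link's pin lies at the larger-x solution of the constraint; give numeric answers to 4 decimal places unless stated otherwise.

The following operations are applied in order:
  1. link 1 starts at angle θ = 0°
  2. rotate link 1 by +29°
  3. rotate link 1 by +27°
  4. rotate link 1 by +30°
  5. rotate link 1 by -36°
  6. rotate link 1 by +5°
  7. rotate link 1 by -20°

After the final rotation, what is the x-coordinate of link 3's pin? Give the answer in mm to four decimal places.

geometry: r = 52 mm, L = 169 mm, e = 17 mm; θ starts at 0°
rotate link 1 by +29°: θ ← 0° +29° = 29°
rotate link 1 by +27°: θ ← 29° +27° = 56°
rotate link 1 by +30°: θ ← 56° +30° = 86°
rotate link 1 by -36°: θ ← 86° -36° = 50°
rotate link 1 by +5°: θ ← 50° +5° = 55°
rotate link 1 by -20°: θ ← 55° -20° = 35°
crank pin P = (r cos θ, r sin θ) = (42.595906, 29.825975)
h = r sin θ − e = 29.825975 − 17 = 12.825975
x = r cos θ + √(L² − h²) = 42.595906 + 168.512594 = 211.108500

211.1085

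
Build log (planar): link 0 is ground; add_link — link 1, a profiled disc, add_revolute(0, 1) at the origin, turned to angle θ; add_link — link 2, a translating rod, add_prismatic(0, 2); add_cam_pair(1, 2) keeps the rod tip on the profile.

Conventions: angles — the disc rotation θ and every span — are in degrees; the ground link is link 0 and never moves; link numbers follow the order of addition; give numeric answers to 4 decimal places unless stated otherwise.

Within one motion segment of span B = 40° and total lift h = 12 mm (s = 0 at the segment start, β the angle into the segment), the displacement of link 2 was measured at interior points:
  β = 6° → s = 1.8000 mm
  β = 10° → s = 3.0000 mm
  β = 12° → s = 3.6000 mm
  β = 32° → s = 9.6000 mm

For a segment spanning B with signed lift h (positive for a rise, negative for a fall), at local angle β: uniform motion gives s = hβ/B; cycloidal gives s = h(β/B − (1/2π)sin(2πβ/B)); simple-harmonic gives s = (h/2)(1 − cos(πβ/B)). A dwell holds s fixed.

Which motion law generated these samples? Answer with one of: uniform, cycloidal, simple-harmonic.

candidates at β/B = r: uniform s = h·r (linear in β); cycloidal s = h·(r − sin(2πr)/(2π)); simple-harmonic s = (h/2)(1 − cos(πr))
β=6°: printed 1.8000 | uniform 1.8000, cycloidal 0.2549, simple-harmonic 0.6540
β=10°: printed 3.0000 | uniform 3.0000, cycloidal 1.0901, simple-harmonic 1.7574
β=12°: printed 3.6000 | uniform 3.6000, cycloidal 1.7836, simple-harmonic 2.4733
β=32°: printed 9.6000 | uniform 9.6000, cycloidal 11.4164, simple-harmonic 10.8541
only one law matches every sample → uniform

uniform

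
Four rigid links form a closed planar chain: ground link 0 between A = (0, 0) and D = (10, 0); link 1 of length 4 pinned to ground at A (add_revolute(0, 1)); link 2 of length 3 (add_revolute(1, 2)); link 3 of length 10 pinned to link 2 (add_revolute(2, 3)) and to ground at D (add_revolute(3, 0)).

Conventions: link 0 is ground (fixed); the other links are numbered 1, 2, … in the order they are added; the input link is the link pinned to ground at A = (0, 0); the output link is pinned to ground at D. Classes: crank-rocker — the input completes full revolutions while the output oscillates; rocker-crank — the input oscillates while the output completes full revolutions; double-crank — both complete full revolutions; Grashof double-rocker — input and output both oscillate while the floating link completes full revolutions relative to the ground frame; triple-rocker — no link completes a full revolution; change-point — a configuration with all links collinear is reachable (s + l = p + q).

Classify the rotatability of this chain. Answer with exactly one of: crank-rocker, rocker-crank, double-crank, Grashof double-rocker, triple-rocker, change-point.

lengths: ground=10, input=4, coupler=3, output=10
sorted: s=3 (shortest), l=10 (longest), p+q=14
s + l = 13 vs p + q = 14
s + l < p + q (Grashof) with shortest = coupler link → Grashof double-rocker

Grashof double-rocker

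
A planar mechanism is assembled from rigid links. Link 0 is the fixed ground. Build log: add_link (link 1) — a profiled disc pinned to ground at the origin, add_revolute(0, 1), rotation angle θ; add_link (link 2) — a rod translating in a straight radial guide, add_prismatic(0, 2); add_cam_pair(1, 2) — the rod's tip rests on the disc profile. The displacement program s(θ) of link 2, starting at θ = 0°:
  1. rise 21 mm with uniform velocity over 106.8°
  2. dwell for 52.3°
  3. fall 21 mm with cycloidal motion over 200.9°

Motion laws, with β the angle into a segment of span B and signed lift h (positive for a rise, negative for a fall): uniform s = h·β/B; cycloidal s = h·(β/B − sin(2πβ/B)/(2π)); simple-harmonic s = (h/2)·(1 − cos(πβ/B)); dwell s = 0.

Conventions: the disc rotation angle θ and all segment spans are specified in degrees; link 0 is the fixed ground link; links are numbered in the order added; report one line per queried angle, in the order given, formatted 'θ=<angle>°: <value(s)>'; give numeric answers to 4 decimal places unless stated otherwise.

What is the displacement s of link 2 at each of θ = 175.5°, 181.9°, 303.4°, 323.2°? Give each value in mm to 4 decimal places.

seg 1 [0°–106.8°] uniform, h=21: full span → s += 21 → s = 21.0000
seg 2 [106.8°–159.1°] dwell: s stays 21.0000
seg 3 [159.1°–360°] cycloidal, h=-21: θ=175.5° here. β=16.4, B=200.9. -21·(0.0816 − sin(2π·0.0816)/(2π)) = -0.0742 → s = 20.9258
seg 3 [159.1°–360°] cycloidal, h=-21: θ=181.9° here. β=22.8, B=200.9. -21·(0.1135 − sin(2π·0.1135)/(2π)) = -0.1969 → s = 20.8031
seg 3 [159.1°–360°] cycloidal, h=-21: θ=303.4° here. β=144.3, B=200.9. -21·(0.7183 − sin(2π·0.7183)/(2π)) = -18.3597 → s = 2.6403
seg 3 [159.1°–360°] cycloidal, h=-21: θ=323.2° here. β=164.1, B=200.9. -21·(0.8168 − sin(2π·0.8168)/(2π)) = -20.2053 → s = 0.7947

θ=175.5°: 20.9258
θ=181.9°: 20.8031
θ=303.4°: 2.6403
θ=323.2°: 0.7947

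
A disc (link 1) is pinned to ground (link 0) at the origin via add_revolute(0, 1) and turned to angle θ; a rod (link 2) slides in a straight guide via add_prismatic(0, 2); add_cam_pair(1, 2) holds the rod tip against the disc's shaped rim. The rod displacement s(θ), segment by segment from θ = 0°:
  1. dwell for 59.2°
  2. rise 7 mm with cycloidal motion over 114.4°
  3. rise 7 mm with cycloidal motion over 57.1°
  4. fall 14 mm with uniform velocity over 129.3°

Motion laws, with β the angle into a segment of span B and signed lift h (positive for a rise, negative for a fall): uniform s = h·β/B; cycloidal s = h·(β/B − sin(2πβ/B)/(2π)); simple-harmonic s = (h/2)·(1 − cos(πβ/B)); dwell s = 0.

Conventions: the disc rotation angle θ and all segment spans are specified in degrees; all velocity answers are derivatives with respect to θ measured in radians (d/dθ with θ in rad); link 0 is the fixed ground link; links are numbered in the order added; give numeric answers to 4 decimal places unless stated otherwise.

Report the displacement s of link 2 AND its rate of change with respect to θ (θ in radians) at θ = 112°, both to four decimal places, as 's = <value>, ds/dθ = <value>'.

segment 1 (0° to 59.2°, dwell): s unchanged at 0.0000
θ = 112° falls in segment 2 (59.2° to 173.6°, cycloidal, h = 7): β = 112 − 59.2 = 52.8°, B = 114.4°; Δs = 7·(0.4615 − sin(2π·0.4615)/(2π)) = 2.9642; s = 0.0000 + 2.9642 = 2.9642
velocity in seg [59.2°–173.6°] (cycloidal), θ in radians: β = 52.8° = 0.9215 rad, B = 114.4° = 1.9967 rad; ds/dθ = (h/B)(1 − cos(2πβ/B)) = (7/1.9967)(1 − cos(2π·0.4615)) = 6.909847 mm/rad

s = 2.9642, ds/dθ = 6.9098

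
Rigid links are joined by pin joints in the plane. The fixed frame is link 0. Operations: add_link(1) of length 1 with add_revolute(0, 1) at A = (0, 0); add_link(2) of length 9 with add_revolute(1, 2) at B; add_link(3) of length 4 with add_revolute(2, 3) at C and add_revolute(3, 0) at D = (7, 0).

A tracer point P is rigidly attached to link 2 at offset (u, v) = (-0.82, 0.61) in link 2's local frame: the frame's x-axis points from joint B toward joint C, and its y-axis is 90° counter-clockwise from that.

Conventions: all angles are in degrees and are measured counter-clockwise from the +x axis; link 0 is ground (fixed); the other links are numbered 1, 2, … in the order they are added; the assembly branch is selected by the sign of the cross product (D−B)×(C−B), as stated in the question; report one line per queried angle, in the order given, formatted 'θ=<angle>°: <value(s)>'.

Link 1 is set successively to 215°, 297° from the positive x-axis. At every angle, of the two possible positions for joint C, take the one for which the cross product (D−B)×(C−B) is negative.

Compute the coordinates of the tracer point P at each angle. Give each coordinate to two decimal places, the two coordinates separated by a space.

A=(0,0), D=(7.00,0)
θ=215°: B = A + 1.00·(cos215°, sin215°) = (-0.8192, -0.5736)
θ=215°: |BD| = 7.8402
θ=215°: circle(B,9.00) ∩ circle(D,4.00): a=8.0654, h=3.9937
θ=215°:   candidates: C₊=(6.9325,3.9994) cross=31.311; C₋=(7.5168,-3.9665) cross=-31.311
θ=215°:   branch - wants cross < 0 → take C=(7.5168,-3.9665) (cross=-31.311)
θ=215°: ex = (C−B)/|BC| = (0.9262,-0.3770); ey = (0.3770,0.9262)
θ=215°: P = B + -0.82·ex + 0.61·ey = (-1.3487,0.3005)
θ=297°: B = A + 1.00·(cos297°, sin297°) = (0.4540, -0.8910)
θ=297°: |BD| = 6.6064
θ=297°: circle(B,9.00) ∩ circle(D,4.00): a=8.2227, h=3.6589
θ=297°:   candidates: C₊=(8.1081,3.8435) cross=24.172; C₋=(9.0950,-3.4075) cross=-24.172
θ=297°:   branch - wants cross < 0 → take C=(9.0950,-3.4075) (cross=-24.172)
θ=297°: ex = (C−B)/|BC| = (0.9601,-0.2796); ey = (0.2796,0.9601)
θ=297°: P = B + -0.82·ex + 0.61·ey = (-0.1627,-0.0761)

θ=215°: -1.35 0.30
θ=297°: -0.16 -0.08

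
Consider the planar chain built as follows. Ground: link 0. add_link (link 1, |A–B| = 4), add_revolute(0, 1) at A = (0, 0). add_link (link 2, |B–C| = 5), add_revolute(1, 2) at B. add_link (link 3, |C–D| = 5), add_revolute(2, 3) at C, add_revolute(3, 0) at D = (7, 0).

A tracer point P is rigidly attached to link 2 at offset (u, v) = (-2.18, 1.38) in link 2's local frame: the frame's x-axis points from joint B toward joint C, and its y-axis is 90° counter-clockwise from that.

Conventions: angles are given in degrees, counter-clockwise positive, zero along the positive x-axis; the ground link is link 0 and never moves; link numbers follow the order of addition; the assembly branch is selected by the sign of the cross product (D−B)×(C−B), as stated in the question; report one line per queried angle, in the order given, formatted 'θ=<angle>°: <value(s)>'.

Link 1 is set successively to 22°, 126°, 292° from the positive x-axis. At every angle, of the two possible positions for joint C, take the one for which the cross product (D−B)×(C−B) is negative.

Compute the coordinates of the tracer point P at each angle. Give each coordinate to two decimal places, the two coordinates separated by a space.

A=(0,0), D=(7.00,0)
θ=22°: B = A + 4.00·(cos22°, sin22°) = (3.7087, 1.4984)
θ=22°: |BD| = 3.6163
θ=22°: circle(B,5.00) ∩ circle(D,5.00): a=1.8082, h=4.6616
θ=22°:   candidates: C₊=(7.2859,4.9918) cross=16.858; C₋=(3.4228,-3.4934) cross=-16.858
θ=22°:   branch - wants cross < 0 → take C=(3.4228,-3.4934) (cross=-16.858)
θ=22°: ex = (C−B)/|BC| = (-0.0572,-0.9984); ey = (0.9984,-0.0572)
θ=22°: P = B + -2.18·ex + 1.38·ey = (5.2111,3.5959)
θ=126°: B = A + 4.00·(cos126°, sin126°) = (-2.3511, 3.2361)
θ=126°: |BD| = 9.8953
θ=126°: circle(B,5.00) ∩ circle(D,5.00): a=4.9476, h=0.7218
θ=126°:   candidates: C₊=(2.5605,2.3002) cross=7.142; C₋=(2.0884,0.9359) cross=-7.142
θ=126°:   branch - wants cross < 0 → take C=(2.0884,0.9359) (cross=-7.142)
θ=126°: ex = (C−B)/|BC| = (0.8879,-0.4600); ey = (0.4600,0.8879)
θ=126°: P = B + -2.18·ex + 1.38·ey = (-3.6519,5.4642)
θ=292°: B = A + 4.00·(cos292°, sin292°) = (1.4984, -3.7087)
θ=292°: |BD| = 6.6349
θ=292°: circle(B,5.00) ∩ circle(D,5.00): a=3.3175, h=3.7409
θ=292°:   candidates: C₊=(2.1581,1.2476) cross=24.821; C₋=(6.3403,-4.9563) cross=-24.821
θ=292°:   branch - wants cross < 0 → take C=(6.3403,-4.9563) (cross=-24.821)
θ=292°: ex = (C−B)/|BC| = (0.9684,-0.2495); ey = (0.2495,0.9684)
θ=292°: P = B + -2.18·ex + 1.38·ey = (-0.2683,-1.8284)

θ=22°: 5.21 3.60
θ=126°: -3.65 5.46
θ=292°: -0.27 -1.83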